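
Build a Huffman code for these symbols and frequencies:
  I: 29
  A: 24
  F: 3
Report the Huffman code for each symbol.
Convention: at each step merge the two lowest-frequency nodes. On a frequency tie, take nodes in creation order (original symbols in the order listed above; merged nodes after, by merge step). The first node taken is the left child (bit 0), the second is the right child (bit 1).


Huffman tree construction:
Step 1: Merge F(3) + A(24) = 27
Step 2: Merge (F+A)(27) + I(29) = 56
Read each symbol's code off the tree from the root (left child = 0, right child = 1).

Codes:
  I: 1 (length 1)
  A: 01 (length 2)
  F: 00 (length 2)
Average code length: 83/56 = 1.4821 bits/symbol


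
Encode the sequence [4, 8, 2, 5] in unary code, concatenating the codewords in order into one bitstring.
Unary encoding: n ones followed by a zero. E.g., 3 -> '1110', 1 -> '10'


Encode each number as n ones followed by a terminating 0:
  4 -> 11110 (5 bits)
  8 -> 111111110 (9 bits)
  2 -> 110 (3 bits)
  5 -> 111110 (6 bits)
Total length = 5 + 9 + 3 + 6 = 23 bits.

Unary([4, 8, 2, 5]) = 11110111111110110111110 (23 bits)


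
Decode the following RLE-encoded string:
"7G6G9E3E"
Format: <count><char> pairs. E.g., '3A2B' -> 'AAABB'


Expanding each <count><char> pair:
  7G -> 'GGGGGGG'
  6G -> 'GGGGGG'
  9E -> 'EEEEEEEEE'
  3E -> 'EEE'

Decoded = GGGGGGGGGGGGGEEEEEEEEEEEE


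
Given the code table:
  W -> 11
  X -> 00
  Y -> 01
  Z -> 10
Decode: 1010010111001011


Decoding:
10 -> Z
10 -> Z
01 -> Y
01 -> Y
11 -> W
00 -> X
10 -> Z
11 -> W


Result: ZZYYWXZW


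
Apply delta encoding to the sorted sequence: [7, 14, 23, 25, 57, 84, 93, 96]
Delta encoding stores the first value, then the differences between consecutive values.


First value: 7
Deltas:
  14 - 7 = 7
  23 - 14 = 9
  25 - 23 = 2
  57 - 25 = 32
  84 - 57 = 27
  93 - 84 = 9
  96 - 93 = 3


Delta encoded: [7, 7, 9, 2, 32, 27, 9, 3]


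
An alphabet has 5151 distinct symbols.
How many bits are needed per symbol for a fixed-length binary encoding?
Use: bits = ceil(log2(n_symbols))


log2(5151) = 12.3306
Bracket: 2^12 = 4096 < 5151 <= 2^13 = 8192
So ceil(log2(5151)) = 13

bits = ceil(log2(5151)) = ceil(12.3306) = 13 bits


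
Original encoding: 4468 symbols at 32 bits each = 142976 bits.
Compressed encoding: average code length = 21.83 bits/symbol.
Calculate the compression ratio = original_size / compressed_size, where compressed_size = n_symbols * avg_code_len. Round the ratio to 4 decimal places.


original_size = n_symbols * orig_bits = 4468 * 32 = 142976 bits
compressed_size = n_symbols * avg_code_len = 4468 * 21.83 = 97536.44 bits
ratio = original_size / compressed_size = 142976 / 97536.44 = 1.4659

Compression ratio = 1.4659


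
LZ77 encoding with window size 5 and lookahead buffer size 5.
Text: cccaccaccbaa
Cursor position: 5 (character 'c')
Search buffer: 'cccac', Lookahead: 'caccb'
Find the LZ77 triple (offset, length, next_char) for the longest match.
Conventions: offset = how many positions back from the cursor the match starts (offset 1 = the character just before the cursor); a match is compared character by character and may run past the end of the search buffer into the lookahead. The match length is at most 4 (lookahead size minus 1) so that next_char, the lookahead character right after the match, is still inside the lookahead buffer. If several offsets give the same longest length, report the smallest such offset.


Try each offset into the search buffer:
  offset=1 (pos 4, char 'c'): match length 1
  offset=2 (pos 3, char 'a'): match length 0
  offset=3 (pos 2, char 'c'): match length 4
  offset=4 (pos 1, char 'c'): match length 1
  offset=5 (pos 0, char 'c'): match length 1
Longest match has length 4 at offset 3.
next_char = character at position 5 + 4 = 9 -> 'b'

Best match: offset=3, length=4 (matching 'cacc' starting at position 2)
LZ77 triple: (3, 4, 'b')


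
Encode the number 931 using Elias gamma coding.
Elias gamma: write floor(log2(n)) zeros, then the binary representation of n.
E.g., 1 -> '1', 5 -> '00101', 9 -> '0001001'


num_bits = floor(log2(931)) + 1 = 10
leading_zeros = num_bits - 1 = 9
binary(931) = 1110100011

Elias gamma(931) = '000000000' + '1110100011' = 0000000001110100011 (19 bits)


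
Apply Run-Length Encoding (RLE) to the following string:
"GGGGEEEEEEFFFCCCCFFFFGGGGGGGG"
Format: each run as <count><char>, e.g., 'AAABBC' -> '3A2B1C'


Scanning runs left to right:
  i=0: run of 'G' x 4 -> '4G'
  i=4: run of 'E' x 6 -> '6E'
  i=10: run of 'F' x 3 -> '3F'
  i=13: run of 'C' x 4 -> '4C'
  i=17: run of 'F' x 4 -> '4F'
  i=21: run of 'G' x 8 -> '8G'

RLE = 4G6E3F4C4F8G


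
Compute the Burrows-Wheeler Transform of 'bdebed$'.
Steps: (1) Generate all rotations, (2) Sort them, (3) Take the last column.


Rotations (sorted):
  0: $bdebed -> last char: d
  1: bdebed$ -> last char: $
  2: bed$bde -> last char: e
  3: d$bdebe -> last char: e
  4: debed$b -> last char: b
  5: ebed$bd -> last char: d
  6: ed$bdeb -> last char: b


BWT = d$eebdb


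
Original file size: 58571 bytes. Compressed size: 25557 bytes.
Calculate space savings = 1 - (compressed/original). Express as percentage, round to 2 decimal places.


ratio = compressed/original = 25557/58571 = 0.436342
savings = 1 - ratio = 1 - 0.436342 = 0.563658
as a percentage: 0.563658 * 100 = 56.37%

Space savings = 1 - 25557/58571 = 56.37%


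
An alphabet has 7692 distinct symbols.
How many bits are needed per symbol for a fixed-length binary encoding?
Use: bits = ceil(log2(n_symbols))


log2(7692) = 12.9091
Bracket: 2^12 = 4096 < 7692 <= 2^13 = 8192
So ceil(log2(7692)) = 13

bits = ceil(log2(7692)) = ceil(12.9091) = 13 bits


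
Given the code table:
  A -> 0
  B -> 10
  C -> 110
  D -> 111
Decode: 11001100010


Decoding:
110 -> C
0 -> A
110 -> C
0 -> A
0 -> A
10 -> B


Result: CACAAB


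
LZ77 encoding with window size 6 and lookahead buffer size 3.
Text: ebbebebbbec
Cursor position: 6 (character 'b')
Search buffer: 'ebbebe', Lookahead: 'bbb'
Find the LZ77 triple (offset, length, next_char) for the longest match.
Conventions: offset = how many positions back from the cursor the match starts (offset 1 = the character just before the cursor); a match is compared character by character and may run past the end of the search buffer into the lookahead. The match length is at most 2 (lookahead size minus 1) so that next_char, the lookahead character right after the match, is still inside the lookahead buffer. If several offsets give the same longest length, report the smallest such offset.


Try each offset into the search buffer:
  offset=1 (pos 5, char 'e'): match length 0
  offset=2 (pos 4, char 'b'): match length 1
  offset=3 (pos 3, char 'e'): match length 0
  offset=4 (pos 2, char 'b'): match length 1
  offset=5 (pos 1, char 'b'): match length 2
  offset=6 (pos 0, char 'e'): match length 0
Longest match has length 2 at offset 5.
next_char = character at position 6 + 2 = 8 -> 'b'

Best match: offset=5, length=2 (matching 'bb' starting at position 1)
LZ77 triple: (5, 2, 'b')


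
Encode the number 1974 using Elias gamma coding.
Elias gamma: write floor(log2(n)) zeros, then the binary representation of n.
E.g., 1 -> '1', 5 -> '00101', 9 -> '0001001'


num_bits = floor(log2(1974)) + 1 = 11
leading_zeros = num_bits - 1 = 10
binary(1974) = 11110110110

Elias gamma(1974) = '0000000000' + '11110110110' = 000000000011110110110 (21 bits)


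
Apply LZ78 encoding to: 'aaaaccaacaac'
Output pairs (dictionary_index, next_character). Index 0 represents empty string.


LZ78 encoding steps:
Dictionary: {0: ''}
Step 1: w='' (idx 0), next='a' -> output (0, 'a'), add 'a' as idx 1
Step 2: w='a' (idx 1), next='a' -> output (1, 'a'), add 'aa' as idx 2
Step 3: w='a' (idx 1), next='c' -> output (1, 'c'), add 'ac' as idx 3
Step 4: w='' (idx 0), next='c' -> output (0, 'c'), add 'c' as idx 4
Step 5: w='aa' (idx 2), next='c' -> output (2, 'c'), add 'aac' as idx 5
Step 6: w='aac' (idx 5), end of input -> output (5, '')


Encoded: [(0, 'a'), (1, 'a'), (1, 'c'), (0, 'c'), (2, 'c'), (5, '')]


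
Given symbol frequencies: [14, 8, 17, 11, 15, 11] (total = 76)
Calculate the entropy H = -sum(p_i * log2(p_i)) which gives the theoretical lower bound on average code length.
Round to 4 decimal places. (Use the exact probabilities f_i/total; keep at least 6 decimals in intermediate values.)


Per-symbol terms -p_i * log2(p_i) with p_i = f_i/76:
  p = 14/76 = 0.184211: log2(p) = -2.440573, -p*log2(p) = 0.449579
  p = 8/76 = 0.105263: log2(p) = -3.247928, -p*log2(p) = 0.341887
  p = 17/76 = 0.223684: log2(p) = -2.160465, -p*log2(p) = 0.483262
  p = 11/76 = 0.144737: log2(p) = -2.788496, -p*log2(p) = 0.403598
  p = 15/76 = 0.197368: log2(p) = -2.341037, -p*log2(p) = 0.462047
  p = 11/76 = 0.144737: log2(p) = -2.788496, -p*log2(p) = 0.403598
H = 0.449579 + 0.341887 + 0.483262 + 0.403598 + 0.462047 + 0.403598 = 2.543971

H = 2.544 bits/symbol


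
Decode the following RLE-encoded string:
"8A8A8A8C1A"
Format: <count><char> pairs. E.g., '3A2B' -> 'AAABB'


Expanding each <count><char> pair:
  8A -> 'AAAAAAAA'
  8A -> 'AAAAAAAA'
  8A -> 'AAAAAAAA'
  8C -> 'CCCCCCCC'
  1A -> 'A'

Decoded = AAAAAAAAAAAAAAAAAAAAAAAACCCCCCCCA


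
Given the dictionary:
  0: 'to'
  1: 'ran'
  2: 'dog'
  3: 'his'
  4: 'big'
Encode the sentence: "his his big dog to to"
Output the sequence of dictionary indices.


Look up each word in the dictionary:
  'his' -> 3
  'his' -> 3
  'big' -> 4
  'dog' -> 2
  'to' -> 0
  'to' -> 0

Encoded: [3, 3, 4, 2, 0, 0]


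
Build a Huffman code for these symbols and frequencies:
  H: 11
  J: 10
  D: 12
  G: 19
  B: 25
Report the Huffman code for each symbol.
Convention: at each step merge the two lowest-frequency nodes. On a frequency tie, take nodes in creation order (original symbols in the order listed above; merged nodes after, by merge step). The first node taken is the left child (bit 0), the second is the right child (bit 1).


Huffman tree construction:
Step 1: Merge J(10) + H(11) = 21
Step 2: Merge D(12) + G(19) = 31
Step 3: Merge (J+H)(21) + B(25) = 46
Step 4: Merge (D+G)(31) + ((J+H)+B)(46) = 77
Read each symbol's code off the tree from the root (left child = 0, right child = 1).

Codes:
  H: 101 (length 3)
  J: 100 (length 3)
  D: 00 (length 2)
  G: 01 (length 2)
  B: 11 (length 2)
Average code length: 175/77 = 2.2727 bits/symbol


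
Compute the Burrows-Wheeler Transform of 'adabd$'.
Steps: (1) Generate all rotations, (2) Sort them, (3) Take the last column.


Rotations (sorted):
  0: $adabd -> last char: d
  1: abd$ad -> last char: d
  2: adabd$ -> last char: $
  3: bd$ada -> last char: a
  4: d$adab -> last char: b
  5: dabd$a -> last char: a


BWT = dd$aba


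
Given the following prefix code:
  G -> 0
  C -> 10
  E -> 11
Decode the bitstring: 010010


Decoding step by step:
Bits 0 -> G
Bits 10 -> C
Bits 0 -> G
Bits 10 -> C


Decoded message: GCGC


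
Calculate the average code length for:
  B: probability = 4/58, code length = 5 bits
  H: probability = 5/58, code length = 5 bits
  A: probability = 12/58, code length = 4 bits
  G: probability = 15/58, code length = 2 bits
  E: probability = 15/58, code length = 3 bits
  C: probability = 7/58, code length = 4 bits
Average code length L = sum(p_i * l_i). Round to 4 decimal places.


Weighted contributions p_i * l_i:
  B: (4/58) * 5 = 20/58
  H: (5/58) * 5 = 25/58
  A: (12/58) * 4 = 48/58
  G: (15/58) * 2 = 30/58
  E: (15/58) * 3 = 45/58
  C: (7/58) * 4 = 28/58
Sum = (20 + 25 + 48 + 30 + 45 + 28)/58 = 196/58

L = 196/58 = 3.3793 bits/symbol


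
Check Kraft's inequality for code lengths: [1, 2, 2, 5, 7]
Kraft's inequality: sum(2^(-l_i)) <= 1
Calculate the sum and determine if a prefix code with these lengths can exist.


Sum = 2^(-1) + 2^(-2) + 2^(-2) + 2^(-5) + 2^(-7)
    = 0.5 + 0.25 + 0.25 + 0.03125 + 0.0078125
    = 133/128 = 1.0390625
Since 1.0390625 > 1, Kraft's inequality is NOT satisfied.
A prefix code with these lengths CANNOT exist.

Kraft sum = 1.0390625. Not satisfied.


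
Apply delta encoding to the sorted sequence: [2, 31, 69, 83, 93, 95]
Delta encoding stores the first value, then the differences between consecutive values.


First value: 2
Deltas:
  31 - 2 = 29
  69 - 31 = 38
  83 - 69 = 14
  93 - 83 = 10
  95 - 93 = 2


Delta encoded: [2, 29, 38, 14, 10, 2]


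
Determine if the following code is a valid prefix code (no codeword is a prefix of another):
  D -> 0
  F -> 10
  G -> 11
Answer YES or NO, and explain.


Checking each pair (does one codeword prefix another?):
  D='0' vs F='10': no prefix
  D='0' vs G='11': no prefix
  F='10' vs D='0': no prefix
  F='10' vs G='11': no prefix
  G='11' vs D='0': no prefix
  G='11' vs F='10': no prefix
No violation found over all pairs.

YES -- this is a valid prefix code. No codeword is a prefix of any other codeword.


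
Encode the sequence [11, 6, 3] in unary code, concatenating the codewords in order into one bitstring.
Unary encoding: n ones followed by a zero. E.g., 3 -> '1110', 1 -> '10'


Encode each number as n ones followed by a terminating 0:
  11 -> 111111111110 (12 bits)
  6 -> 1111110 (7 bits)
  3 -> 1110 (4 bits)
Total length = 12 + 7 + 4 = 23 bits.

Unary([11, 6, 3]) = 11111111111011111101110 (23 bits)


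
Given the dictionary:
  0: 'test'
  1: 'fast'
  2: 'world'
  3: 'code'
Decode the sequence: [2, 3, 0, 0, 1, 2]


Look up each index in the dictionary:
  2 -> 'world'
  3 -> 'code'
  0 -> 'test'
  0 -> 'test'
  1 -> 'fast'
  2 -> 'world'

Decoded: "world code test test fast world"


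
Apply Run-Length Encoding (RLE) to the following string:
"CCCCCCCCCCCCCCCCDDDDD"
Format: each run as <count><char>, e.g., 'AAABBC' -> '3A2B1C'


Scanning runs left to right:
  i=0: run of 'C' x 16 -> '16C'
  i=16: run of 'D' x 5 -> '5D'

RLE = 16C5D


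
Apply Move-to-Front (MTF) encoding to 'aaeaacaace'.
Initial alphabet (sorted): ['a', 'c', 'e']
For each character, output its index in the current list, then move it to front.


MTF encoding:
'a': index 0 in ['a', 'c', 'e'] -> ['a', 'c', 'e']
'a': index 0 in ['a', 'c', 'e'] -> ['a', 'c', 'e']
'e': index 2 in ['a', 'c', 'e'] -> ['e', 'a', 'c']
'a': index 1 in ['e', 'a', 'c'] -> ['a', 'e', 'c']
'a': index 0 in ['a', 'e', 'c'] -> ['a', 'e', 'c']
'c': index 2 in ['a', 'e', 'c'] -> ['c', 'a', 'e']
'a': index 1 in ['c', 'a', 'e'] -> ['a', 'c', 'e']
'a': index 0 in ['a', 'c', 'e'] -> ['a', 'c', 'e']
'c': index 1 in ['a', 'c', 'e'] -> ['c', 'a', 'e']
'e': index 2 in ['c', 'a', 'e'] -> ['e', 'c', 'a']


Output: [0, 0, 2, 1, 0, 2, 1, 0, 1, 2]


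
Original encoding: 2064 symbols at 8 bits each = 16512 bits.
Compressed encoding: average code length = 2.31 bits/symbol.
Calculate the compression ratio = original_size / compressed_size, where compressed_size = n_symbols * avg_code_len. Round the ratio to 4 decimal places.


original_size = n_symbols * orig_bits = 2064 * 8 = 16512 bits
compressed_size = n_symbols * avg_code_len = 2064 * 2.31 = 4767.84 bits
ratio = original_size / compressed_size = 16512 / 4767.84 = 3.4632

Compression ratio = 3.4632


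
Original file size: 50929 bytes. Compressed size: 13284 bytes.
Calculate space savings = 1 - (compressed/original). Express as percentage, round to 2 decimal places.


ratio = compressed/original = 13284/50929 = 0.260834
savings = 1 - ratio = 1 - 0.260834 = 0.739166
as a percentage: 0.739166 * 100 = 73.92%

Space savings = 1 - 13284/50929 = 73.92%


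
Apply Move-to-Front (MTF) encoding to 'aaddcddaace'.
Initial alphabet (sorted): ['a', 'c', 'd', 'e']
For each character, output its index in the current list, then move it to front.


MTF encoding:
'a': index 0 in ['a', 'c', 'd', 'e'] -> ['a', 'c', 'd', 'e']
'a': index 0 in ['a', 'c', 'd', 'e'] -> ['a', 'c', 'd', 'e']
'd': index 2 in ['a', 'c', 'd', 'e'] -> ['d', 'a', 'c', 'e']
'd': index 0 in ['d', 'a', 'c', 'e'] -> ['d', 'a', 'c', 'e']
'c': index 2 in ['d', 'a', 'c', 'e'] -> ['c', 'd', 'a', 'e']
'd': index 1 in ['c', 'd', 'a', 'e'] -> ['d', 'c', 'a', 'e']
'd': index 0 in ['d', 'c', 'a', 'e'] -> ['d', 'c', 'a', 'e']
'a': index 2 in ['d', 'c', 'a', 'e'] -> ['a', 'd', 'c', 'e']
'a': index 0 in ['a', 'd', 'c', 'e'] -> ['a', 'd', 'c', 'e']
'c': index 2 in ['a', 'd', 'c', 'e'] -> ['c', 'a', 'd', 'e']
'e': index 3 in ['c', 'a', 'd', 'e'] -> ['e', 'c', 'a', 'd']


Output: [0, 0, 2, 0, 2, 1, 0, 2, 0, 2, 3]


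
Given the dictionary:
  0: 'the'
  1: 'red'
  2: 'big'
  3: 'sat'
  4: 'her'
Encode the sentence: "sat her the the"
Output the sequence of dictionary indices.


Look up each word in the dictionary:
  'sat' -> 3
  'her' -> 4
  'the' -> 0
  'the' -> 0

Encoded: [3, 4, 0, 0]


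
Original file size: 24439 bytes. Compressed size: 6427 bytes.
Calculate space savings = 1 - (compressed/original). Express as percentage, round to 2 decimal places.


ratio = compressed/original = 6427/24439 = 0.262981
savings = 1 - ratio = 1 - 0.262981 = 0.737019
as a percentage: 0.737019 * 100 = 73.7%

Space savings = 1 - 6427/24439 = 73.7%


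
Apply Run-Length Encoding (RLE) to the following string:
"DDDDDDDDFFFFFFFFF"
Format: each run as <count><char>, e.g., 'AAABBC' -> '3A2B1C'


Scanning runs left to right:
  i=0: run of 'D' x 8 -> '8D'
  i=8: run of 'F' x 9 -> '9F'

RLE = 8D9F


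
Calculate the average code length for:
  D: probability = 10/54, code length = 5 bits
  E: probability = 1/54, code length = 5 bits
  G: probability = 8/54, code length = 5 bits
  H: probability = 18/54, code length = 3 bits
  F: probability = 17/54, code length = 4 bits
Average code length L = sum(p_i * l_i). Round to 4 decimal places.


Weighted contributions p_i * l_i:
  D: (10/54) * 5 = 50/54
  E: (1/54) * 5 = 5/54
  G: (8/54) * 5 = 40/54
  H: (18/54) * 3 = 54/54
  F: (17/54) * 4 = 68/54
Sum = (50 + 5 + 40 + 54 + 68)/54 = 217/54

L = 217/54 = 4.0185 bits/symbol


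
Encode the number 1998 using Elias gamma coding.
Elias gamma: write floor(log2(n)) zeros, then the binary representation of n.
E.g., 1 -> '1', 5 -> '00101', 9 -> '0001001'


num_bits = floor(log2(1998)) + 1 = 11
leading_zeros = num_bits - 1 = 10
binary(1998) = 11111001110

Elias gamma(1998) = '0000000000' + '11111001110' = 000000000011111001110 (21 bits)


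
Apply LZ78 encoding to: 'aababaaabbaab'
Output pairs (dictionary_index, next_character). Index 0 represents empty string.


LZ78 encoding steps:
Dictionary: {0: ''}
Step 1: w='' (idx 0), next='a' -> output (0, 'a'), add 'a' as idx 1
Step 2: w='a' (idx 1), next='b' -> output (1, 'b'), add 'ab' as idx 2
Step 3: w='ab' (idx 2), next='a' -> output (2, 'a'), add 'aba' as idx 3
Step 4: w='a' (idx 1), next='a' -> output (1, 'a'), add 'aa' as idx 4
Step 5: w='' (idx 0), next='b' -> output (0, 'b'), add 'b' as idx 5
Step 6: w='b' (idx 5), next='a' -> output (5, 'a'), add 'ba' as idx 6
Step 7: w='ab' (idx 2), end of input -> output (2, '')


Encoded: [(0, 'a'), (1, 'b'), (2, 'a'), (1, 'a'), (0, 'b'), (5, 'a'), (2, '')]


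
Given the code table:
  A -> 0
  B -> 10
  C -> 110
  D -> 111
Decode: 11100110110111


Decoding:
111 -> D
0 -> A
0 -> A
110 -> C
110 -> C
111 -> D


Result: DAACCD


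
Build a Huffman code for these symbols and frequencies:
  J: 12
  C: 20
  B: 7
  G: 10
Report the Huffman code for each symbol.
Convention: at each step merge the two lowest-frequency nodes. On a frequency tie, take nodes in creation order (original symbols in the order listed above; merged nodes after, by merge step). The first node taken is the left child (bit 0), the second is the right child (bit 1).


Huffman tree construction:
Step 1: Merge B(7) + G(10) = 17
Step 2: Merge J(12) + (B+G)(17) = 29
Step 3: Merge C(20) + (J+(B+G))(29) = 49
Read each symbol's code off the tree from the root (left child = 0, right child = 1).

Codes:
  J: 10 (length 2)
  C: 0 (length 1)
  B: 110 (length 3)
  G: 111 (length 3)
Average code length: 95/49 = 1.9388 bits/symbol


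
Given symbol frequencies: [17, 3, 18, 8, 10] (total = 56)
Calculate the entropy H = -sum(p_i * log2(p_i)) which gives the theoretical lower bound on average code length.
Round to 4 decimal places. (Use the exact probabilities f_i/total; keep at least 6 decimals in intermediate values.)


Per-symbol terms -p_i * log2(p_i) with p_i = f_i/56:
  p = 17/56 = 0.303571: log2(p) = -1.719892, -p*log2(p) = 0.522110
  p = 3/56 = 0.053571: log2(p) = -4.222392, -p*log2(p) = 0.226200
  p = 18/56 = 0.321429: log2(p) = -1.637430, -p*log2(p) = 0.526317
  p = 8/56 = 0.142857: log2(p) = -2.807355, -p*log2(p) = 0.401051
  p = 10/56 = 0.178571: log2(p) = -2.485427, -p*log2(p) = 0.443826
H = 0.522110 + 0.226200 + 0.526317 + 0.401051 + 0.443826 = 2.119504

H = 2.1195 bits/symbol


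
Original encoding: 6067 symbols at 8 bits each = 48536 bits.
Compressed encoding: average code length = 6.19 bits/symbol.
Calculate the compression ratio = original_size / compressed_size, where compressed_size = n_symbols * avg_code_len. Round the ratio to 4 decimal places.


original_size = n_symbols * orig_bits = 6067 * 8 = 48536 bits
compressed_size = n_symbols * avg_code_len = 6067 * 6.19 = 37554.73 bits
ratio = original_size / compressed_size = 48536 / 37554.73 = 1.2924

Compression ratio = 1.2924


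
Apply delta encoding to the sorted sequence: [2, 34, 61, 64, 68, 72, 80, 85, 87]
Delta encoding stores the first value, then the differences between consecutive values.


First value: 2
Deltas:
  34 - 2 = 32
  61 - 34 = 27
  64 - 61 = 3
  68 - 64 = 4
  72 - 68 = 4
  80 - 72 = 8
  85 - 80 = 5
  87 - 85 = 2


Delta encoded: [2, 32, 27, 3, 4, 4, 8, 5, 2]


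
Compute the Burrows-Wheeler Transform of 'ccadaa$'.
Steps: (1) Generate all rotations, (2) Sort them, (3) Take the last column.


Rotations (sorted):
  0: $ccadaa -> last char: a
  1: a$ccada -> last char: a
  2: aa$ccad -> last char: d
  3: adaa$cc -> last char: c
  4: cadaa$c -> last char: c
  5: ccadaa$ -> last char: $
  6: daa$cca -> last char: a


BWT = aadcc$a


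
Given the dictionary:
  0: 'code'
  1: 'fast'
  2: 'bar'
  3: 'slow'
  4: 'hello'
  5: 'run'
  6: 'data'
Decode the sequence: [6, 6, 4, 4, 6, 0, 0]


Look up each index in the dictionary:
  6 -> 'data'
  6 -> 'data'
  4 -> 'hello'
  4 -> 'hello'
  6 -> 'data'
  0 -> 'code'
  0 -> 'code'

Decoded: "data data hello hello data code code"


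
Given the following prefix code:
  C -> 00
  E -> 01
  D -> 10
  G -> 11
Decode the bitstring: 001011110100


Decoding step by step:
Bits 00 -> C
Bits 10 -> D
Bits 11 -> G
Bits 11 -> G
Bits 01 -> E
Bits 00 -> C


Decoded message: CDGGEC


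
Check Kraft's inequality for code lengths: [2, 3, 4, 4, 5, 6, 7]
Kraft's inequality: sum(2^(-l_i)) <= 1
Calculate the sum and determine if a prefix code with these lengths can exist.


Sum = 2^(-2) + 2^(-3) + 2^(-4) + 2^(-4) + 2^(-5) + 2^(-6) + 2^(-7)
    = 0.25 + 0.125 + 0.0625 + 0.0625 + 0.03125 + 0.015625 + 0.0078125
    = 71/128 = 0.5546875
Since 0.5546875 <= 1, Kraft's inequality IS satisfied.
A prefix code with these lengths CAN exist.

Kraft sum = 0.5546875. Satisfied.


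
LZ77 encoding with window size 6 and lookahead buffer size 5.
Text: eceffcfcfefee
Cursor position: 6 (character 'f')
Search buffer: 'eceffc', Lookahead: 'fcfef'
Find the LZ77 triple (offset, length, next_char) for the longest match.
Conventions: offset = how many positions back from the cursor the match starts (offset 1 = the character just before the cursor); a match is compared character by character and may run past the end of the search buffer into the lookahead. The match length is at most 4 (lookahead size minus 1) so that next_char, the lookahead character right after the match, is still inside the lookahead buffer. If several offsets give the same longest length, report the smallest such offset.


Try each offset into the search buffer:
  offset=1 (pos 5, char 'c'): match length 0
  offset=2 (pos 4, char 'f'): match length 3
  offset=3 (pos 3, char 'f'): match length 1
  offset=4 (pos 2, char 'e'): match length 0
  offset=5 (pos 1, char 'c'): match length 0
  offset=6 (pos 0, char 'e'): match length 0
Longest match has length 3 at offset 2.
next_char = character at position 6 + 3 = 9 -> 'e'

Best match: offset=2, length=3 (matching 'fcf' starting at position 4)
LZ77 triple: (2, 3, 'e')


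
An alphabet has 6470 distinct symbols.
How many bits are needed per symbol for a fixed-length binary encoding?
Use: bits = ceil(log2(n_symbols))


log2(6470) = 12.6595
Bracket: 2^12 = 4096 < 6470 <= 2^13 = 8192
So ceil(log2(6470)) = 13

bits = ceil(log2(6470)) = ceil(12.6595) = 13 bits


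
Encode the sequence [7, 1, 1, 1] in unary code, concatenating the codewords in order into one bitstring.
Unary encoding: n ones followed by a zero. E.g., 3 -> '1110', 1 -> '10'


Encode each number as n ones followed by a terminating 0:
  7 -> 11111110 (8 bits)
  1 -> 10 (2 bits)
  1 -> 10 (2 bits)
  1 -> 10 (2 bits)
Total length = 8 + 2 + 2 + 2 = 14 bits.

Unary([7, 1, 1, 1]) = 11111110101010 (14 bits)


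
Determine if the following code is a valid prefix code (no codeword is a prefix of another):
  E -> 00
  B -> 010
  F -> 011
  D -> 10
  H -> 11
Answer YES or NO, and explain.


Checking each pair (does one codeword prefix another?):
  E='00' vs B='010': no prefix
  E='00' vs F='011': no prefix
  E='00' vs D='10': no prefix
  E='00' vs H='11': no prefix
  B='010' vs E='00': no prefix
  B='010' vs F='011': no prefix
  B='010' vs D='10': no prefix
  B='010' vs H='11': no prefix
  F='011' vs E='00': no prefix
  F='011' vs B='010': no prefix
  F='011' vs D='10': no prefix
  F='011' vs H='11': no prefix
  D='10' vs E='00': no prefix
  D='10' vs B='010': no prefix
  D='10' vs F='011': no prefix
  D='10' vs H='11': no prefix
  H='11' vs E='00': no prefix
  H='11' vs B='010': no prefix
  H='11' vs F='011': no prefix
  H='11' vs D='10': no prefix
No violation found over all pairs.

YES -- this is a valid prefix code. No codeword is a prefix of any other codeword.


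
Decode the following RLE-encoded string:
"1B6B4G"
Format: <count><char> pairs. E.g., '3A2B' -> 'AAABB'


Expanding each <count><char> pair:
  1B -> 'B'
  6B -> 'BBBBBB'
  4G -> 'GGGG'

Decoded = BBBBBBBGGGG


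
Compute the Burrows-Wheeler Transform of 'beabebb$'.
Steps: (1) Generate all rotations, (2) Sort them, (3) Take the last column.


Rotations (sorted):
  0: $beabebb -> last char: b
  1: abebb$be -> last char: e
  2: b$beabeb -> last char: b
  3: bb$beabe -> last char: e
  4: beabebb$ -> last char: $
  5: bebb$bea -> last char: a
  6: eabebb$b -> last char: b
  7: ebb$beab -> last char: b


BWT = bebe$abb


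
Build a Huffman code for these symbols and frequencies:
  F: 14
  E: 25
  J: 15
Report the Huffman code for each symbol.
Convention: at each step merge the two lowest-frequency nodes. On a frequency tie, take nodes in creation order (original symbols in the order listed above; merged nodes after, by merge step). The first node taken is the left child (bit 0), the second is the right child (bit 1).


Huffman tree construction:
Step 1: Merge F(14) + J(15) = 29
Step 2: Merge E(25) + (F+J)(29) = 54
Read each symbol's code off the tree from the root (left child = 0, right child = 1).

Codes:
  F: 10 (length 2)
  E: 0 (length 1)
  J: 11 (length 2)
Average code length: 83/54 = 1.5370 bits/symbol


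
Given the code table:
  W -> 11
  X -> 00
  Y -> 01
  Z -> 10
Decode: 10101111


Decoding:
10 -> Z
10 -> Z
11 -> W
11 -> W


Result: ZZWW


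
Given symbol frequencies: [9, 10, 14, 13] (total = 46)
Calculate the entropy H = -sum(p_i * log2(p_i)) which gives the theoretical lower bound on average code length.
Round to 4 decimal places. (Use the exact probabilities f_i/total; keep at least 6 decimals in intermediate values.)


Per-symbol terms -p_i * log2(p_i) with p_i = f_i/46:
  p = 9/46 = 0.195652: log2(p) = -2.353637, -p*log2(p) = 0.460494
  p = 10/46 = 0.217391: log2(p) = -2.201634, -p*log2(p) = 0.478616
  p = 14/46 = 0.304348: log2(p) = -1.716207, -p*log2(p) = 0.522324
  p = 13/46 = 0.282609: log2(p) = -1.823122, -p*log2(p) = 0.515230
H = 0.460494 + 0.478616 + 0.522324 + 0.515230 = 1.976664

H = 1.9767 bits/symbol


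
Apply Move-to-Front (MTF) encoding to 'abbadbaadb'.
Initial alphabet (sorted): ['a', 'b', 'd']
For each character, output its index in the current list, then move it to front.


MTF encoding:
'a': index 0 in ['a', 'b', 'd'] -> ['a', 'b', 'd']
'b': index 1 in ['a', 'b', 'd'] -> ['b', 'a', 'd']
'b': index 0 in ['b', 'a', 'd'] -> ['b', 'a', 'd']
'a': index 1 in ['b', 'a', 'd'] -> ['a', 'b', 'd']
'd': index 2 in ['a', 'b', 'd'] -> ['d', 'a', 'b']
'b': index 2 in ['d', 'a', 'b'] -> ['b', 'd', 'a']
'a': index 2 in ['b', 'd', 'a'] -> ['a', 'b', 'd']
'a': index 0 in ['a', 'b', 'd'] -> ['a', 'b', 'd']
'd': index 2 in ['a', 'b', 'd'] -> ['d', 'a', 'b']
'b': index 2 in ['d', 'a', 'b'] -> ['b', 'd', 'a']


Output: [0, 1, 0, 1, 2, 2, 2, 0, 2, 2]


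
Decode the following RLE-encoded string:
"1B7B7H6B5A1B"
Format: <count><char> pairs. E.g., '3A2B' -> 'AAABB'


Expanding each <count><char> pair:
  1B -> 'B'
  7B -> 'BBBBBBB'
  7H -> 'HHHHHHH'
  6B -> 'BBBBBB'
  5A -> 'AAAAA'
  1B -> 'B'

Decoded = BBBBBBBBHHHHHHHBBBBBBAAAAAB


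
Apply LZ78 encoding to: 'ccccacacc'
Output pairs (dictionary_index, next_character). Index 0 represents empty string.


LZ78 encoding steps:
Dictionary: {0: ''}
Step 1: w='' (idx 0), next='c' -> output (0, 'c'), add 'c' as idx 1
Step 2: w='c' (idx 1), next='c' -> output (1, 'c'), add 'cc' as idx 2
Step 3: w='c' (idx 1), next='a' -> output (1, 'a'), add 'ca' as idx 3
Step 4: w='ca' (idx 3), next='c' -> output (3, 'c'), add 'cac' as idx 4
Step 5: w='c' (idx 1), end of input -> output (1, '')


Encoded: [(0, 'c'), (1, 'c'), (1, 'a'), (3, 'c'), (1, '')]


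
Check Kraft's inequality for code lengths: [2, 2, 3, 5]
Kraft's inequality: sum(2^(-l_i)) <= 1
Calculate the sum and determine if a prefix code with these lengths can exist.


Sum = 2^(-2) + 2^(-2) + 2^(-3) + 2^(-5)
    = 0.25 + 0.25 + 0.125 + 0.03125
    = 21/32 = 0.65625
Since 0.65625 <= 1, Kraft's inequality IS satisfied.
A prefix code with these lengths CAN exist.

Kraft sum = 0.65625. Satisfied.


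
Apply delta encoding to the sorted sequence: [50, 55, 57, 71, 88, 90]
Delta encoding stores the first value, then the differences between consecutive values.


First value: 50
Deltas:
  55 - 50 = 5
  57 - 55 = 2
  71 - 57 = 14
  88 - 71 = 17
  90 - 88 = 2


Delta encoded: [50, 5, 2, 14, 17, 2]


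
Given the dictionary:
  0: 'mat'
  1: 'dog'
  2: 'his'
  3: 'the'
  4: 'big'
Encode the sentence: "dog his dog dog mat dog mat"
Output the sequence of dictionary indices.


Look up each word in the dictionary:
  'dog' -> 1
  'his' -> 2
  'dog' -> 1
  'dog' -> 1
  'mat' -> 0
  'dog' -> 1
  'mat' -> 0

Encoded: [1, 2, 1, 1, 0, 1, 0]


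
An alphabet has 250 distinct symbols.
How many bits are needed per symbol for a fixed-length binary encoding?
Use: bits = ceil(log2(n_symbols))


log2(250) = 7.9658
Bracket: 2^7 = 128 < 250 <= 2^8 = 256
So ceil(log2(250)) = 8

bits = ceil(log2(250)) = ceil(7.9658) = 8 bits


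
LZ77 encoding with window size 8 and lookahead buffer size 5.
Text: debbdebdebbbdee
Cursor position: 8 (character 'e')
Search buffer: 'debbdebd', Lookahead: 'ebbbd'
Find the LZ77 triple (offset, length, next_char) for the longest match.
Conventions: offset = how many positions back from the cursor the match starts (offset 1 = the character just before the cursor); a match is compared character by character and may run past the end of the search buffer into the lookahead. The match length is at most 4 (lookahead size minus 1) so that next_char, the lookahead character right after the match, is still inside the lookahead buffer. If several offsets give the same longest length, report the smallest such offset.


Try each offset into the search buffer:
  offset=1 (pos 7, char 'd'): match length 0
  offset=2 (pos 6, char 'b'): match length 0
  offset=3 (pos 5, char 'e'): match length 2
  offset=4 (pos 4, char 'd'): match length 0
  offset=5 (pos 3, char 'b'): match length 0
  offset=6 (pos 2, char 'b'): match length 0
  offset=7 (pos 1, char 'e'): match length 3
  offset=8 (pos 0, char 'd'): match length 0
Longest match has length 3 at offset 7.
next_char = character at position 8 + 3 = 11 -> 'b'

Best match: offset=7, length=3 (matching 'ebb' starting at position 1)
LZ77 triple: (7, 3, 'b')


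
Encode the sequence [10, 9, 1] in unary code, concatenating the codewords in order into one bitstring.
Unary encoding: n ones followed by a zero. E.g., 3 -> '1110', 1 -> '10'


Encode each number as n ones followed by a terminating 0:
  10 -> 11111111110 (11 bits)
  9 -> 1111111110 (10 bits)
  1 -> 10 (2 bits)
Total length = 11 + 10 + 2 = 23 bits.

Unary([10, 9, 1]) = 11111111110111111111010 (23 bits)


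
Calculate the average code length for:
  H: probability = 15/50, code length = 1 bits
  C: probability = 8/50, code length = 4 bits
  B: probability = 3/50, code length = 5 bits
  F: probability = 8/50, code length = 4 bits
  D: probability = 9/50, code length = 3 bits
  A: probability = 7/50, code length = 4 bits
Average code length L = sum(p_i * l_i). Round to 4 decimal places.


Weighted contributions p_i * l_i:
  H: (15/50) * 1 = 15/50
  C: (8/50) * 4 = 32/50
  B: (3/50) * 5 = 15/50
  F: (8/50) * 4 = 32/50
  D: (9/50) * 3 = 27/50
  A: (7/50) * 4 = 28/50
Sum = (15 + 32 + 15 + 32 + 27 + 28)/50 = 149/50

L = 149/50 = 2.9800 bits/symbol


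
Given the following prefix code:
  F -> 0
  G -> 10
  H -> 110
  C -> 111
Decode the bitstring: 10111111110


Decoding step by step:
Bits 10 -> G
Bits 111 -> C
Bits 111 -> C
Bits 110 -> H


Decoded message: GCCH


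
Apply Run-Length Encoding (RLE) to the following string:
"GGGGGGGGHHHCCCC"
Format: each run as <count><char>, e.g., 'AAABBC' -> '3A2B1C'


Scanning runs left to right:
  i=0: run of 'G' x 8 -> '8G'
  i=8: run of 'H' x 3 -> '3H'
  i=11: run of 'C' x 4 -> '4C'

RLE = 8G3H4C


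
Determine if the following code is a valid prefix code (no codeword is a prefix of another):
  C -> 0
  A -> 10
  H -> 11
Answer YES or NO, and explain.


Checking each pair (does one codeword prefix another?):
  C='0' vs A='10': no prefix
  C='0' vs H='11': no prefix
  A='10' vs C='0': no prefix
  A='10' vs H='11': no prefix
  H='11' vs C='0': no prefix
  H='11' vs A='10': no prefix
No violation found over all pairs.

YES -- this is a valid prefix code. No codeword is a prefix of any other codeword.


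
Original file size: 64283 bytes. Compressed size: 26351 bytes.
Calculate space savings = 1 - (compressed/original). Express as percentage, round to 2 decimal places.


ratio = compressed/original = 26351/64283 = 0.409922
savings = 1 - ratio = 1 - 0.409922 = 0.590078
as a percentage: 0.590078 * 100 = 59.01%

Space savings = 1 - 26351/64283 = 59.01%


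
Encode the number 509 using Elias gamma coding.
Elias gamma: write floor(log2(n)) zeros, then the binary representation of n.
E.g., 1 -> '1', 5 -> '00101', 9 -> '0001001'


num_bits = floor(log2(509)) + 1 = 9
leading_zeros = num_bits - 1 = 8
binary(509) = 111111101

Elias gamma(509) = '00000000' + '111111101' = 00000000111111101 (17 bits)


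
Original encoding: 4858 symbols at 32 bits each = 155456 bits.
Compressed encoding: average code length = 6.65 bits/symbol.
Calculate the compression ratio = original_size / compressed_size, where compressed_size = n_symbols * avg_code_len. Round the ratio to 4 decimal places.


original_size = n_symbols * orig_bits = 4858 * 32 = 155456 bits
compressed_size = n_symbols * avg_code_len = 4858 * 6.65 = 32305.7 bits
ratio = original_size / compressed_size = 155456 / 32305.7 = 4.812

Compression ratio = 4.812


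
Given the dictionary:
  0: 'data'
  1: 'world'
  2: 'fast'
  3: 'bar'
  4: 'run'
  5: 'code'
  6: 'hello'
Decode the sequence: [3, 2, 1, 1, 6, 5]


Look up each index in the dictionary:
  3 -> 'bar'
  2 -> 'fast'
  1 -> 'world'
  1 -> 'world'
  6 -> 'hello'
  5 -> 'code'

Decoded: "bar fast world world hello code"


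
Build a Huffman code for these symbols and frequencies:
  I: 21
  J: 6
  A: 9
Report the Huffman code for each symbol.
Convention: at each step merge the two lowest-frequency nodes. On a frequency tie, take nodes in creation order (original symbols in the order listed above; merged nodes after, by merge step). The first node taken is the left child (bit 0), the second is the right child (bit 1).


Huffman tree construction:
Step 1: Merge J(6) + A(9) = 15
Step 2: Merge (J+A)(15) + I(21) = 36
Read each symbol's code off the tree from the root (left child = 0, right child = 1).

Codes:
  I: 1 (length 1)
  J: 00 (length 2)
  A: 01 (length 2)
Average code length: 51/36 = 1.4167 bits/symbol


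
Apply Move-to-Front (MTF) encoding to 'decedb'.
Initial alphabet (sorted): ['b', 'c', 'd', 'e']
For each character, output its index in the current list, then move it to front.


MTF encoding:
'd': index 2 in ['b', 'c', 'd', 'e'] -> ['d', 'b', 'c', 'e']
'e': index 3 in ['d', 'b', 'c', 'e'] -> ['e', 'd', 'b', 'c']
'c': index 3 in ['e', 'd', 'b', 'c'] -> ['c', 'e', 'd', 'b']
'e': index 1 in ['c', 'e', 'd', 'b'] -> ['e', 'c', 'd', 'b']
'd': index 2 in ['e', 'c', 'd', 'b'] -> ['d', 'e', 'c', 'b']
'b': index 3 in ['d', 'e', 'c', 'b'] -> ['b', 'd', 'e', 'c']


Output: [2, 3, 3, 1, 2, 3]


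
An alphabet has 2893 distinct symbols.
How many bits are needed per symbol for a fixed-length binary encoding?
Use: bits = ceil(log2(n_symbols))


log2(2893) = 11.4984
Bracket: 2^11 = 2048 < 2893 <= 2^12 = 4096
So ceil(log2(2893)) = 12

bits = ceil(log2(2893)) = ceil(11.4984) = 12 bits


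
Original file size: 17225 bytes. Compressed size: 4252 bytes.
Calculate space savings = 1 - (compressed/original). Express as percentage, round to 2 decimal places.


ratio = compressed/original = 4252/17225 = 0.246851
savings = 1 - ratio = 1 - 0.246851 = 0.753149
as a percentage: 0.753149 * 100 = 75.31%

Space savings = 1 - 4252/17225 = 75.31%


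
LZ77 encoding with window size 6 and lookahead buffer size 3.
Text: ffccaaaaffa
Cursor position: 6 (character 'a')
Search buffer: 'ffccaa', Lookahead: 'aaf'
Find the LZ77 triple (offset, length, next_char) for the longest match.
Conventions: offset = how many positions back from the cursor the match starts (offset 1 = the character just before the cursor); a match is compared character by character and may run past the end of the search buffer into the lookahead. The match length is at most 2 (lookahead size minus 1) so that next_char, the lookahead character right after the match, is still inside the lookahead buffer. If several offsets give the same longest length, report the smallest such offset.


Try each offset into the search buffer:
  offset=1 (pos 5, char 'a'): match length 2
  offset=2 (pos 4, char 'a'): match length 2
  offset=3 (pos 3, char 'c'): match length 0
  offset=4 (pos 2, char 'c'): match length 0
  offset=5 (pos 1, char 'f'): match length 0
  offset=6 (pos 0, char 'f'): match length 0
Longest match has length 2, found at offsets 1, 2; take the smallest, offset 1.
next_char = character at position 6 + 2 = 8 -> 'f'

Best match: offset=1, length=2 (matching 'aa' starting at position 5)
LZ77 triple: (1, 2, 'f')


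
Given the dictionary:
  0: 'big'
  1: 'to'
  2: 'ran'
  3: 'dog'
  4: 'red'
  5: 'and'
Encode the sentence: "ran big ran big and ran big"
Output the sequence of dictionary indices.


Look up each word in the dictionary:
  'ran' -> 2
  'big' -> 0
  'ran' -> 2
  'big' -> 0
  'and' -> 5
  'ran' -> 2
  'big' -> 0

Encoded: [2, 0, 2, 0, 5, 2, 0]


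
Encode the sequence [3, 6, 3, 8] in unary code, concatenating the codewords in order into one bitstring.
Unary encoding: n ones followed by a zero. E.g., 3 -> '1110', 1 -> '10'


Encode each number as n ones followed by a terminating 0:
  3 -> 1110 (4 bits)
  6 -> 1111110 (7 bits)
  3 -> 1110 (4 bits)
  8 -> 111111110 (9 bits)
Total length = 4 + 7 + 4 + 9 = 24 bits.

Unary([3, 6, 3, 8]) = 111011111101110111111110 (24 bits)


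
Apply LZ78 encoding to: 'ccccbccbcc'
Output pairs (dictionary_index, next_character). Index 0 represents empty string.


LZ78 encoding steps:
Dictionary: {0: ''}
Step 1: w='' (idx 0), next='c' -> output (0, 'c'), add 'c' as idx 1
Step 2: w='c' (idx 1), next='c' -> output (1, 'c'), add 'cc' as idx 2
Step 3: w='c' (idx 1), next='b' -> output (1, 'b'), add 'cb' as idx 3
Step 4: w='cc' (idx 2), next='b' -> output (2, 'b'), add 'ccb' as idx 4
Step 5: w='cc' (idx 2), end of input -> output (2, '')


Encoded: [(0, 'c'), (1, 'c'), (1, 'b'), (2, 'b'), (2, '')]
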